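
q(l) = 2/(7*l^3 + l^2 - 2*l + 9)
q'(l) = 2*(-21*l^2 - 2*l + 2)/(7*l^3 + l^2 - 2*l + 9)^2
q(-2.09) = -0.04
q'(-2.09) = -0.08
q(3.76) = 0.01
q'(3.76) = -0.00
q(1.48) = 0.06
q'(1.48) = -0.10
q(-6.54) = -0.00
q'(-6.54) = -0.00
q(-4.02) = -0.00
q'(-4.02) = -0.00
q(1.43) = 0.07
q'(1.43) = -0.11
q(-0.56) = 0.22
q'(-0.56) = -0.08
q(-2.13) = -0.04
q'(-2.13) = -0.07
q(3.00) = 0.01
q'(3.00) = -0.00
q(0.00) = 0.22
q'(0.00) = 0.05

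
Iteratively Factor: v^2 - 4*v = (v - 4)*(v)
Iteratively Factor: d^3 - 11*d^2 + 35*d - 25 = (d - 5)*(d^2 - 6*d + 5) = (d - 5)*(d - 1)*(d - 5)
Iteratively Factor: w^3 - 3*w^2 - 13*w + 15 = (w + 3)*(w^2 - 6*w + 5) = (w - 1)*(w + 3)*(w - 5)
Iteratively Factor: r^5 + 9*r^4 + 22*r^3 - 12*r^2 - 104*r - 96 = (r + 4)*(r^4 + 5*r^3 + 2*r^2 - 20*r - 24) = (r + 2)*(r + 4)*(r^3 + 3*r^2 - 4*r - 12) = (r - 2)*(r + 2)*(r + 4)*(r^2 + 5*r + 6) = (r - 2)*(r + 2)*(r + 3)*(r + 4)*(r + 2)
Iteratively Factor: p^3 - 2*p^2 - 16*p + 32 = (p - 4)*(p^2 + 2*p - 8) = (p - 4)*(p - 2)*(p + 4)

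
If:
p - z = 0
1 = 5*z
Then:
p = 1/5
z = 1/5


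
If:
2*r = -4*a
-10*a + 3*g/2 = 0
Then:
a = -r/2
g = -10*r/3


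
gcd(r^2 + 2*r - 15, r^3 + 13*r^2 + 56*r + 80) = r + 5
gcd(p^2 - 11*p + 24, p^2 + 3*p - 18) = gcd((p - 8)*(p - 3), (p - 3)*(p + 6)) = p - 3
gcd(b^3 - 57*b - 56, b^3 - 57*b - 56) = b^3 - 57*b - 56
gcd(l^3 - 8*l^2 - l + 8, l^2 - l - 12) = 1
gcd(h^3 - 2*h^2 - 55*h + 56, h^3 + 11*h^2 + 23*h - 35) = h^2 + 6*h - 7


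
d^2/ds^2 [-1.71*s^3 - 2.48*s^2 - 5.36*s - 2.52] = -10.26*s - 4.96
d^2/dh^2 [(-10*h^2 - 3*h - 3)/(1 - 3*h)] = 92/(27*h^3 - 27*h^2 + 9*h - 1)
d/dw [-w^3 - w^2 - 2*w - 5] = -3*w^2 - 2*w - 2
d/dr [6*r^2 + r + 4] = 12*r + 1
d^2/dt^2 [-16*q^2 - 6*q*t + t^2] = 2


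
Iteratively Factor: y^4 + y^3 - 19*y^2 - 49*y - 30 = (y + 2)*(y^3 - y^2 - 17*y - 15) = (y + 1)*(y + 2)*(y^2 - 2*y - 15) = (y + 1)*(y + 2)*(y + 3)*(y - 5)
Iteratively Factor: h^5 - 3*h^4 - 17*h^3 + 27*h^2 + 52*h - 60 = (h - 2)*(h^4 - h^3 - 19*h^2 - 11*h + 30) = (h - 5)*(h - 2)*(h^3 + 4*h^2 + h - 6) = (h - 5)*(h - 2)*(h + 3)*(h^2 + h - 2) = (h - 5)*(h - 2)*(h - 1)*(h + 3)*(h + 2)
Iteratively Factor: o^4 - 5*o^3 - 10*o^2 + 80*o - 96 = (o - 2)*(o^3 - 3*o^2 - 16*o + 48) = (o - 4)*(o - 2)*(o^2 + o - 12) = (o - 4)*(o - 2)*(o + 4)*(o - 3)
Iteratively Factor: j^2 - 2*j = (j - 2)*(j)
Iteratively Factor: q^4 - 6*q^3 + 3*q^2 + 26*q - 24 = (q - 4)*(q^3 - 2*q^2 - 5*q + 6) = (q - 4)*(q + 2)*(q^2 - 4*q + 3) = (q - 4)*(q - 1)*(q + 2)*(q - 3)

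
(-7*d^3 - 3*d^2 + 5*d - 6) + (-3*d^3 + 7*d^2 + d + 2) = -10*d^3 + 4*d^2 + 6*d - 4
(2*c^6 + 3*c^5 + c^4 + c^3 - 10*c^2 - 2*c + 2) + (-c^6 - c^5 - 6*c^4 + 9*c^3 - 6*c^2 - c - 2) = c^6 + 2*c^5 - 5*c^4 + 10*c^3 - 16*c^2 - 3*c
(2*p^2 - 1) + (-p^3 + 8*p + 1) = -p^3 + 2*p^2 + 8*p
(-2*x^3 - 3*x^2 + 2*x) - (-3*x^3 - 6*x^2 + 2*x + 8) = x^3 + 3*x^2 - 8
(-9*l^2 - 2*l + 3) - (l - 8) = -9*l^2 - 3*l + 11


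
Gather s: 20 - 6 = 14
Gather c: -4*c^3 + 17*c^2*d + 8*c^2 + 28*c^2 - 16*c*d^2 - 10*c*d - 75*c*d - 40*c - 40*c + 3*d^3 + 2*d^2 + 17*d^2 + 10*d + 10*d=-4*c^3 + c^2*(17*d + 36) + c*(-16*d^2 - 85*d - 80) + 3*d^3 + 19*d^2 + 20*d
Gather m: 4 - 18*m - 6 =-18*m - 2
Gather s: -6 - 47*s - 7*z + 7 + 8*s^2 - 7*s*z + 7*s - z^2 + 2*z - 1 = 8*s^2 + s*(-7*z - 40) - z^2 - 5*z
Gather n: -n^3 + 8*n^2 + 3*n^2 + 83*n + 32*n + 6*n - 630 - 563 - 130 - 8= -n^3 + 11*n^2 + 121*n - 1331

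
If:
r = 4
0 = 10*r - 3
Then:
No Solution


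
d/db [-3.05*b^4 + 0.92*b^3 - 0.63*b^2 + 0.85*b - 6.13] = -12.2*b^3 + 2.76*b^2 - 1.26*b + 0.85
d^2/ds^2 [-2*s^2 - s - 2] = -4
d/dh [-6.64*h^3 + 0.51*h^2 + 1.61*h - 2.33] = -19.92*h^2 + 1.02*h + 1.61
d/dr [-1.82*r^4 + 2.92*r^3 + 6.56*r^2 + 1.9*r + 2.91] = -7.28*r^3 + 8.76*r^2 + 13.12*r + 1.9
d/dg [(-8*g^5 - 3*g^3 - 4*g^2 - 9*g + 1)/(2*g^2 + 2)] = (-24*g^6 - 43*g^4 - 10*g - 9)/(2*(g^4 + 2*g^2 + 1))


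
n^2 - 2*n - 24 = (n - 6)*(n + 4)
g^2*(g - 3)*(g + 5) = g^4 + 2*g^3 - 15*g^2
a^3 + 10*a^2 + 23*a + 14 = (a + 1)*(a + 2)*(a + 7)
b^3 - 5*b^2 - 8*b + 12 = (b - 6)*(b - 1)*(b + 2)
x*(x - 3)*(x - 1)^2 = x^4 - 5*x^3 + 7*x^2 - 3*x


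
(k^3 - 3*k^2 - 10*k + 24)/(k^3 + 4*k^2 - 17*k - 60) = (k - 2)/(k + 5)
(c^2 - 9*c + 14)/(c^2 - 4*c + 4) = (c - 7)/(c - 2)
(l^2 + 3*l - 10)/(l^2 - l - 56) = (-l^2 - 3*l + 10)/(-l^2 + l + 56)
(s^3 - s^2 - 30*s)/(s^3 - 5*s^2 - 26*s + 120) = s/(s - 4)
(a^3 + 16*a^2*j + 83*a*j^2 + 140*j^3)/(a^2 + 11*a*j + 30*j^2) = (a^2 + 11*a*j + 28*j^2)/(a + 6*j)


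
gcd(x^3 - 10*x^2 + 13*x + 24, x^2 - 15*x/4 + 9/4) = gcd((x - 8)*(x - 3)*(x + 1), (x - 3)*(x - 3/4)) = x - 3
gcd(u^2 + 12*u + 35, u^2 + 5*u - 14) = u + 7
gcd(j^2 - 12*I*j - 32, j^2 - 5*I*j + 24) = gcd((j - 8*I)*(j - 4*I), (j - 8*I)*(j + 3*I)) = j - 8*I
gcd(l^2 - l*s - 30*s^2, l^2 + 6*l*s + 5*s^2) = l + 5*s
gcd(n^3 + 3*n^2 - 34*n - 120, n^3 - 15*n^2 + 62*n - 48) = n - 6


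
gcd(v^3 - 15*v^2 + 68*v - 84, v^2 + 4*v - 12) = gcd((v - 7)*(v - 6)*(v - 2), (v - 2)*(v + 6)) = v - 2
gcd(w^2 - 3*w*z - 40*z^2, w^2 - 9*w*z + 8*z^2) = -w + 8*z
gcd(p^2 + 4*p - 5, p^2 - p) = p - 1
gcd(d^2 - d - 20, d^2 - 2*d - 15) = d - 5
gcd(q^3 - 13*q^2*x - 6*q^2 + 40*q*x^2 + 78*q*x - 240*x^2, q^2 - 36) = q - 6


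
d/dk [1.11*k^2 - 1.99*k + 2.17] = 2.22*k - 1.99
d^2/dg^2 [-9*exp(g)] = -9*exp(g)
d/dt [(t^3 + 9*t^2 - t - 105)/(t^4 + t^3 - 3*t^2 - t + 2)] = (-t^5 - 19*t^4 - 28*t^3 + 392*t^2 + 701*t + 107)/(t^7 + 3*t^6 - 2*t^5 - 10*t^4 + t^3 + 11*t^2 - 4)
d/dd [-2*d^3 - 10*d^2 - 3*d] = -6*d^2 - 20*d - 3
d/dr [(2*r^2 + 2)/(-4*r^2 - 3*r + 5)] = 6*(-r^2 + 6*r + 1)/(16*r^4 + 24*r^3 - 31*r^2 - 30*r + 25)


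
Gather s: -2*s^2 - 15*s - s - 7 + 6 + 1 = -2*s^2 - 16*s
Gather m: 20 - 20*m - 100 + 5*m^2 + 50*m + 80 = 5*m^2 + 30*m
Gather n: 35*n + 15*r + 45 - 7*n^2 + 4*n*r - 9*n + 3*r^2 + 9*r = -7*n^2 + n*(4*r + 26) + 3*r^2 + 24*r + 45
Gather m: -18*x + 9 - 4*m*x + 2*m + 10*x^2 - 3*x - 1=m*(2 - 4*x) + 10*x^2 - 21*x + 8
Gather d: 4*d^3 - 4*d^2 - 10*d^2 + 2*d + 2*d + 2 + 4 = 4*d^3 - 14*d^2 + 4*d + 6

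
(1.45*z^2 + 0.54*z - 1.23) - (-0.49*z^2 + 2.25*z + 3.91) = 1.94*z^2 - 1.71*z - 5.14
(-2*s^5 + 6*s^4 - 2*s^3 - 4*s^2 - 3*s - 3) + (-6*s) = -2*s^5 + 6*s^4 - 2*s^3 - 4*s^2 - 9*s - 3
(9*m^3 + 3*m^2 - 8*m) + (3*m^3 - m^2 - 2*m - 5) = 12*m^3 + 2*m^2 - 10*m - 5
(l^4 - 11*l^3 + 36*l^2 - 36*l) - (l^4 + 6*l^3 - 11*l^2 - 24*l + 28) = -17*l^3 + 47*l^2 - 12*l - 28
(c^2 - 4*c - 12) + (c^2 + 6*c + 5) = 2*c^2 + 2*c - 7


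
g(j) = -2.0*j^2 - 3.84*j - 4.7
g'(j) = -4.0*j - 3.84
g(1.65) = -16.48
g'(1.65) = -10.44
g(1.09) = -11.26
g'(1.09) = -8.20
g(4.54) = -63.36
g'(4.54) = -22.00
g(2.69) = -29.50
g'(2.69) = -14.60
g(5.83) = -95.06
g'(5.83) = -27.16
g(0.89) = -9.70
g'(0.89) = -7.40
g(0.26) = -5.83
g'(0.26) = -4.88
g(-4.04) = -21.83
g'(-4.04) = 12.32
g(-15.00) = -397.10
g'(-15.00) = 56.16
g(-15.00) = -397.10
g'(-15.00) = 56.16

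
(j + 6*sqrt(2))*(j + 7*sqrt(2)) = j^2 + 13*sqrt(2)*j + 84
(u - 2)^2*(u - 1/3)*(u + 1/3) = u^4 - 4*u^3 + 35*u^2/9 + 4*u/9 - 4/9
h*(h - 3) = h^2 - 3*h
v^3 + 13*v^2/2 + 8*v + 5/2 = (v + 1/2)*(v + 1)*(v + 5)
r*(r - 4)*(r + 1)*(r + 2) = r^4 - r^3 - 10*r^2 - 8*r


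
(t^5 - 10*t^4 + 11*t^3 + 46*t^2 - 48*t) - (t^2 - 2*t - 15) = t^5 - 10*t^4 + 11*t^3 + 45*t^2 - 46*t + 15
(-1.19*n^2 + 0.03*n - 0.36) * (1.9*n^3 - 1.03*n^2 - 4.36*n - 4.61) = -2.261*n^5 + 1.2827*n^4 + 4.4735*n^3 + 5.7259*n^2 + 1.4313*n + 1.6596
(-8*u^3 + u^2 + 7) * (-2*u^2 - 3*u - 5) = 16*u^5 + 22*u^4 + 37*u^3 - 19*u^2 - 21*u - 35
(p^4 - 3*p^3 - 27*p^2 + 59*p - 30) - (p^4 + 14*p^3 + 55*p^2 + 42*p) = -17*p^3 - 82*p^2 + 17*p - 30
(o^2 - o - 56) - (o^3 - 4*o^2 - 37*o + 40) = -o^3 + 5*o^2 + 36*o - 96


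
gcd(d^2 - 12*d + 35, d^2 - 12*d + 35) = d^2 - 12*d + 35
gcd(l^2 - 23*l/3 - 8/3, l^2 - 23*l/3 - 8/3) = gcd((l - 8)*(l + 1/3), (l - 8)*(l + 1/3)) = l^2 - 23*l/3 - 8/3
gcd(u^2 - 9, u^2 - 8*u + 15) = u - 3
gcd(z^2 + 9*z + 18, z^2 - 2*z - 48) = z + 6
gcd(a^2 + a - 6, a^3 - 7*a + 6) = a^2 + a - 6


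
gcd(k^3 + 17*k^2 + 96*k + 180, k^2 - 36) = k + 6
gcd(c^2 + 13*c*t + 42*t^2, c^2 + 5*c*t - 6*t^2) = c + 6*t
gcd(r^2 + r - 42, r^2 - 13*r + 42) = r - 6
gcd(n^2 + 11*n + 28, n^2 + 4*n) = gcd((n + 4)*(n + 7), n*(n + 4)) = n + 4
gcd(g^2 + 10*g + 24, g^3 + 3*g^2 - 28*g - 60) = g + 6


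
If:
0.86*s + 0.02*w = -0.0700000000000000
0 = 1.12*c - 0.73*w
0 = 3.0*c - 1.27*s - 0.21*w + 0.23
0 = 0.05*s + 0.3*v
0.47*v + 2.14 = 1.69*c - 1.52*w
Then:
No Solution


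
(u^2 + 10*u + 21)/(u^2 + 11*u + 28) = (u + 3)/(u + 4)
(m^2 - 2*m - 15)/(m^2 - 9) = (m - 5)/(m - 3)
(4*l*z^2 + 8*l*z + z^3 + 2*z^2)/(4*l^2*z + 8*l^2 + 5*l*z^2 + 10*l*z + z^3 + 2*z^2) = z/(l + z)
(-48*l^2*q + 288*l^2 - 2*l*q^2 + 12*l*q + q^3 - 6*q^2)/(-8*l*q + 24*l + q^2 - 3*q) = (6*l*q - 36*l + q^2 - 6*q)/(q - 3)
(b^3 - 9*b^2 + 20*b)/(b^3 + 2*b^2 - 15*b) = (b^2 - 9*b + 20)/(b^2 + 2*b - 15)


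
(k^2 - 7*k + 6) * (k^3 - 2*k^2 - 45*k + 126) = k^5 - 9*k^4 - 25*k^3 + 429*k^2 - 1152*k + 756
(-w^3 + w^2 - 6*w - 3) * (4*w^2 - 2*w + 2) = -4*w^5 + 6*w^4 - 28*w^3 + 2*w^2 - 6*w - 6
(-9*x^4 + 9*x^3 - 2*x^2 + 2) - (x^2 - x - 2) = -9*x^4 + 9*x^3 - 3*x^2 + x + 4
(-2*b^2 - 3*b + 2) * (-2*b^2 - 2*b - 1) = 4*b^4 + 10*b^3 + 4*b^2 - b - 2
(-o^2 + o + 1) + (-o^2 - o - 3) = -2*o^2 - 2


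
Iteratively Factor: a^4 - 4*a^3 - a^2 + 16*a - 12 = (a - 2)*(a^3 - 2*a^2 - 5*a + 6) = (a - 2)*(a - 1)*(a^2 - a - 6) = (a - 2)*(a - 1)*(a + 2)*(a - 3)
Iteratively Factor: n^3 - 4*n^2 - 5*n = (n)*(n^2 - 4*n - 5) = n*(n - 5)*(n + 1)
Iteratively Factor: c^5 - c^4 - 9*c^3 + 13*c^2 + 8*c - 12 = (c + 1)*(c^4 - 2*c^3 - 7*c^2 + 20*c - 12) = (c + 1)*(c + 3)*(c^3 - 5*c^2 + 8*c - 4) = (c - 1)*(c + 1)*(c + 3)*(c^2 - 4*c + 4) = (c - 2)*(c - 1)*(c + 1)*(c + 3)*(c - 2)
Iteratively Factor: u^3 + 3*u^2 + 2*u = (u)*(u^2 + 3*u + 2) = u*(u + 1)*(u + 2)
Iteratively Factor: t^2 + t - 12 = (t - 3)*(t + 4)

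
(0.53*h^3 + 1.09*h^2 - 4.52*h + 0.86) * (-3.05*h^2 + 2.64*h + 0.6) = -1.6165*h^5 - 1.9253*h^4 + 16.9816*h^3 - 13.9018*h^2 - 0.4416*h + 0.516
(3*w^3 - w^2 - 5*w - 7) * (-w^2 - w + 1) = -3*w^5 - 2*w^4 + 9*w^3 + 11*w^2 + 2*w - 7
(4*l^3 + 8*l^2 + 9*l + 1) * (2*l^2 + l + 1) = 8*l^5 + 20*l^4 + 30*l^3 + 19*l^2 + 10*l + 1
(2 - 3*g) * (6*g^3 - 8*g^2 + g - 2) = -18*g^4 + 36*g^3 - 19*g^2 + 8*g - 4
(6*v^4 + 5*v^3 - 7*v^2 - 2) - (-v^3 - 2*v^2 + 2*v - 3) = 6*v^4 + 6*v^3 - 5*v^2 - 2*v + 1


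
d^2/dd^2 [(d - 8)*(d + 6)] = 2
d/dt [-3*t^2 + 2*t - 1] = 2 - 6*t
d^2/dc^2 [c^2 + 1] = 2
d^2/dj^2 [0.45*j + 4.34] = 0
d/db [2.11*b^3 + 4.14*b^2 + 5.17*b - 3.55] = 6.33*b^2 + 8.28*b + 5.17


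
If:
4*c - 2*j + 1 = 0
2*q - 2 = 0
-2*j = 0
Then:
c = -1/4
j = 0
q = 1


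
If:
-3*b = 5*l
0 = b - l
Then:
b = 0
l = 0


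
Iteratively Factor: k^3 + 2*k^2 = (k)*(k^2 + 2*k) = k*(k + 2)*(k)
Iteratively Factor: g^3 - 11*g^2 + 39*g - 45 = (g - 3)*(g^2 - 8*g + 15) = (g - 3)^2*(g - 5)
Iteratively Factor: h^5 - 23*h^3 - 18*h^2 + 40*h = (h - 5)*(h^4 + 5*h^3 + 2*h^2 - 8*h) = h*(h - 5)*(h^3 + 5*h^2 + 2*h - 8) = h*(h - 5)*(h - 1)*(h^2 + 6*h + 8) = h*(h - 5)*(h - 1)*(h + 4)*(h + 2)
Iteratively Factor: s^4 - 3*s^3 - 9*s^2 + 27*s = (s + 3)*(s^3 - 6*s^2 + 9*s) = s*(s + 3)*(s^2 - 6*s + 9) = s*(s - 3)*(s + 3)*(s - 3)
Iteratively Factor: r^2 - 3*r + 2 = (r - 1)*(r - 2)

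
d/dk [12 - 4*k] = -4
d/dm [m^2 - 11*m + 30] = 2*m - 11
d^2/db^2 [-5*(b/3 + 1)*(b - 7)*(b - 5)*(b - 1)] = -20*b^2 + 100*b - 80/3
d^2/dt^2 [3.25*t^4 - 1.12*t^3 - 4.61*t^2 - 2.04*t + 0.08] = 39.0*t^2 - 6.72*t - 9.22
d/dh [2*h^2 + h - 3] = 4*h + 1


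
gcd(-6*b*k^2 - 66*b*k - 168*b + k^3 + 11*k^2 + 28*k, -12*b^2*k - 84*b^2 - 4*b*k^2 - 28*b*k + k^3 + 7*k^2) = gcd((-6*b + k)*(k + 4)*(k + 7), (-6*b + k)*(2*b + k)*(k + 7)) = 6*b*k + 42*b - k^2 - 7*k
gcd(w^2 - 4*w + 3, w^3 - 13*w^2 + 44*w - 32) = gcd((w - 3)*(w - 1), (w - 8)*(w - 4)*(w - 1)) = w - 1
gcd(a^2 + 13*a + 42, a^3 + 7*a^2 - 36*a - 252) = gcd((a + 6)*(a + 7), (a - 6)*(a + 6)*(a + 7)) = a^2 + 13*a + 42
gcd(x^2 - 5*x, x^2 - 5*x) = x^2 - 5*x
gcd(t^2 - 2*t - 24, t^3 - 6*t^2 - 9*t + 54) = t - 6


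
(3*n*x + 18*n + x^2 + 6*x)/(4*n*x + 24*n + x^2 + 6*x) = (3*n + x)/(4*n + x)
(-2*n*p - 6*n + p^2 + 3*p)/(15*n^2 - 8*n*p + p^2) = (-2*n*p - 6*n + p^2 + 3*p)/(15*n^2 - 8*n*p + p^2)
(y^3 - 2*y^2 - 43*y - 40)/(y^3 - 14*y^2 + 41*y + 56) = (y + 5)/(y - 7)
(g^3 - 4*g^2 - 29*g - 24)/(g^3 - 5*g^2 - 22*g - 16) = (g + 3)/(g + 2)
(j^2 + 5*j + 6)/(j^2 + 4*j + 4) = (j + 3)/(j + 2)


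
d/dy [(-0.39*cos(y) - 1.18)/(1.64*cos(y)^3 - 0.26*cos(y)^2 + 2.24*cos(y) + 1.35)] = (-1.2792*cos(y)^3 - 5.7042*cos(y)^2 + 0.6136*cos(y) - 2.1167)*sin(y)/(2.6896*cos(y)^6 - 0.8528*cos(y)^5 + 7.4148*cos(y)^4 + 3.2632*cos(y)^3 + 4.3156*cos(y)^2 + 6.048*cos(y) + 1.8225)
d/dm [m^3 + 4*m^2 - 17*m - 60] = 3*m^2 + 8*m - 17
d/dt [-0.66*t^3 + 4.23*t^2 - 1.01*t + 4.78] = -1.98*t^2 + 8.46*t - 1.01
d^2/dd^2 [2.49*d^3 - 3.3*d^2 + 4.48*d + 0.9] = 14.94*d - 6.6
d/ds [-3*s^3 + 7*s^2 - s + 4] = -9*s^2 + 14*s - 1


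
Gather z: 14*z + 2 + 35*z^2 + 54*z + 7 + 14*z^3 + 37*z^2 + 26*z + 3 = 14*z^3 + 72*z^2 + 94*z + 12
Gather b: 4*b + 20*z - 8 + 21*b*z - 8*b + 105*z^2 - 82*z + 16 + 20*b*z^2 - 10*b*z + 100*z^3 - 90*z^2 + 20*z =b*(20*z^2 + 11*z - 4) + 100*z^3 + 15*z^2 - 42*z + 8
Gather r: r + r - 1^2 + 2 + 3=2*r + 4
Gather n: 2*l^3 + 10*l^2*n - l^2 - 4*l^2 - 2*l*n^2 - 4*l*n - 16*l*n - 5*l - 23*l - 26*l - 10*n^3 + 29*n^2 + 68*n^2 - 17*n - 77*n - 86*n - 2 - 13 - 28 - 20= 2*l^3 - 5*l^2 - 54*l - 10*n^3 + n^2*(97 - 2*l) + n*(10*l^2 - 20*l - 180) - 63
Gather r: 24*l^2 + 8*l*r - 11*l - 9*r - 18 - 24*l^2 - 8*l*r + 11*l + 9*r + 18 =0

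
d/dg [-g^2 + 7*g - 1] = 7 - 2*g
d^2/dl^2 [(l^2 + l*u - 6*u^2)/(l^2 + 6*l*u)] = 2*u*(-5*l^3 - 18*l^2*u - 108*l*u^2 - 216*u^3)/(l^3*(l^3 + 18*l^2*u + 108*l*u^2 + 216*u^3))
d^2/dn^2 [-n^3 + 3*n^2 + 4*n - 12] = 6 - 6*n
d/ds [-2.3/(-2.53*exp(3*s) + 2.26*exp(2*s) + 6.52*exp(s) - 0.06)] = (-17.457*exp(2*s) + 10.396*exp(s) + 14.996)*exp(s)/(2.53*exp(3*s) - 2.26*exp(2*s) - 6.52*exp(s) + 0.06)^2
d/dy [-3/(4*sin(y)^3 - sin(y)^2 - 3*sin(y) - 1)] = -(12*sin(2*y) + 36*cos(3*y))/(2*sin(3*y) - cos(2*y) + 3)^2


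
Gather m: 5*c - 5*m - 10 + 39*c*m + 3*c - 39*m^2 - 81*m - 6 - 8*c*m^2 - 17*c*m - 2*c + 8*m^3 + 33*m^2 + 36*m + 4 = 6*c + 8*m^3 + m^2*(-8*c - 6) + m*(22*c - 50) - 12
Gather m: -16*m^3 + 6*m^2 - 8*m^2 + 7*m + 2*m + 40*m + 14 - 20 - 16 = -16*m^3 - 2*m^2 + 49*m - 22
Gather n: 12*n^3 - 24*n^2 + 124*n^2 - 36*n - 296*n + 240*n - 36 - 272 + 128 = 12*n^3 + 100*n^2 - 92*n - 180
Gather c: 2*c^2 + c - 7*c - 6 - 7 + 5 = 2*c^2 - 6*c - 8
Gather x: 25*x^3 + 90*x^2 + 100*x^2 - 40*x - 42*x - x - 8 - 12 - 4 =25*x^3 + 190*x^2 - 83*x - 24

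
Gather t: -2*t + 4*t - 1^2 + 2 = 2*t + 1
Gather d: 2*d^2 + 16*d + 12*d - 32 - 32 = 2*d^2 + 28*d - 64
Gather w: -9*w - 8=-9*w - 8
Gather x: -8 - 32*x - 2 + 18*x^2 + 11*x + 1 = 18*x^2 - 21*x - 9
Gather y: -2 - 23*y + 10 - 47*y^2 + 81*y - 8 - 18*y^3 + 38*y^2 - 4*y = -18*y^3 - 9*y^2 + 54*y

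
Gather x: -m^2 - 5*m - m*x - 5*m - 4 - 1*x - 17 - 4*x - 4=-m^2 - 10*m + x*(-m - 5) - 25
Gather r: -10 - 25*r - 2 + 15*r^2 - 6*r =15*r^2 - 31*r - 12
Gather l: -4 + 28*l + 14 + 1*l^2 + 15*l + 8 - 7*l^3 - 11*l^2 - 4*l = -7*l^3 - 10*l^2 + 39*l + 18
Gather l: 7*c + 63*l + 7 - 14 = 7*c + 63*l - 7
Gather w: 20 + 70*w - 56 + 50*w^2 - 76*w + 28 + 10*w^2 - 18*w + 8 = 60*w^2 - 24*w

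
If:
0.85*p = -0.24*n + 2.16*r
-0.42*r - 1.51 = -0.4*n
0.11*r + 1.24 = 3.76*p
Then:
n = 4.44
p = 0.35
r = 0.63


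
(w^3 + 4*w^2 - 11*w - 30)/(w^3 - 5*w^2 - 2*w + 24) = (w + 5)/(w - 4)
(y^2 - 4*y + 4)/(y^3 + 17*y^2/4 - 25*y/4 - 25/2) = 4*(y - 2)/(4*y^2 + 25*y + 25)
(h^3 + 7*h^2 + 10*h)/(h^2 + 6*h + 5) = h*(h + 2)/(h + 1)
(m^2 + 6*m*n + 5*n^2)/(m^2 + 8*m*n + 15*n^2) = (m + n)/(m + 3*n)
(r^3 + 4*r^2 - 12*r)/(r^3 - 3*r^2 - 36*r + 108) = r*(r - 2)/(r^2 - 9*r + 18)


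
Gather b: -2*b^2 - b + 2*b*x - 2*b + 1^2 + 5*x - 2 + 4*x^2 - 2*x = -2*b^2 + b*(2*x - 3) + 4*x^2 + 3*x - 1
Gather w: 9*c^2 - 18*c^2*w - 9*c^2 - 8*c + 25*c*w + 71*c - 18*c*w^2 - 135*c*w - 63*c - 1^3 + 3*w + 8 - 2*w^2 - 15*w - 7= w^2*(-18*c - 2) + w*(-18*c^2 - 110*c - 12)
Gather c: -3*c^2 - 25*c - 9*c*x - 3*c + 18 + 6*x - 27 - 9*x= -3*c^2 + c*(-9*x - 28) - 3*x - 9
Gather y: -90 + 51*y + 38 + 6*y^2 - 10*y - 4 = 6*y^2 + 41*y - 56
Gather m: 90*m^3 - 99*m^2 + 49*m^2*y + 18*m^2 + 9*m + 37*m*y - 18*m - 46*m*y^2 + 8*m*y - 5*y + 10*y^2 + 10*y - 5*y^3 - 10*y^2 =90*m^3 + m^2*(49*y - 81) + m*(-46*y^2 + 45*y - 9) - 5*y^3 + 5*y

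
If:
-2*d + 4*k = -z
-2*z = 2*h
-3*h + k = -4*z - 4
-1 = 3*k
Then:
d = -13/14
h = 11/21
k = -1/3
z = -11/21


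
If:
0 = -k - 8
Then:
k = -8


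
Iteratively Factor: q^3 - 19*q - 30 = (q - 5)*(q^2 + 5*q + 6) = (q - 5)*(q + 2)*(q + 3)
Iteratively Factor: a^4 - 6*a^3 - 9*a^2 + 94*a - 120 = (a + 4)*(a^3 - 10*a^2 + 31*a - 30) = (a - 5)*(a + 4)*(a^2 - 5*a + 6) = (a - 5)*(a - 2)*(a + 4)*(a - 3)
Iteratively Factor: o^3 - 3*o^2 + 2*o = (o - 1)*(o^2 - 2*o) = (o - 2)*(o - 1)*(o)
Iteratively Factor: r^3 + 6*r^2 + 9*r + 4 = (r + 1)*(r^2 + 5*r + 4) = (r + 1)^2*(r + 4)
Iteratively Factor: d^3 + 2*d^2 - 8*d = (d + 4)*(d^2 - 2*d) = d*(d + 4)*(d - 2)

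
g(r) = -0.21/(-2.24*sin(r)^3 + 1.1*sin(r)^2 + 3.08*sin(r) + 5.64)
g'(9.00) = -0.01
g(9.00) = -0.03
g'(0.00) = 0.02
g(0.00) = -0.04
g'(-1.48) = -0.00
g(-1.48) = -0.04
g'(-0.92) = -0.01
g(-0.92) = -0.04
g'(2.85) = -0.01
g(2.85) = -0.03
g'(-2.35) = 0.01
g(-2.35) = -0.04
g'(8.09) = 0.00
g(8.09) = -0.03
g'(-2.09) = 0.01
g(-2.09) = -0.04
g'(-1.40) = -0.01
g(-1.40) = -0.04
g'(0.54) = 0.01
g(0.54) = -0.03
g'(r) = -0.21*(6.72*sin(r)^2*cos(r) - 2.2*sin(r)*cos(r) - 3.08*cos(r))/(-2.24*sin(r)^3 + 1.1*sin(r)^2 + 3.08*sin(r) + 5.64)^2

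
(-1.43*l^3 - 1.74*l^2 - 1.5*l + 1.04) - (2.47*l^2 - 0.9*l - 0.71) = -1.43*l^3 - 4.21*l^2 - 0.6*l + 1.75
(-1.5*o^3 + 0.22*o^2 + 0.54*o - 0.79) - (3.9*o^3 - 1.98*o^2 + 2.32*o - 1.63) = -5.4*o^3 + 2.2*o^2 - 1.78*o + 0.84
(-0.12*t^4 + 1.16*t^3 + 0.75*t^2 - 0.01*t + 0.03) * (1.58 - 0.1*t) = 0.012*t^5 - 0.3056*t^4 + 1.7578*t^3 + 1.186*t^2 - 0.0188*t + 0.0474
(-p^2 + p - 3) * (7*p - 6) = -7*p^3 + 13*p^2 - 27*p + 18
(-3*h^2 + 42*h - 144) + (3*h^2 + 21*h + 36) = 63*h - 108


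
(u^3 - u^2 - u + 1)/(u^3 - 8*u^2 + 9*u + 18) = (u^2 - 2*u + 1)/(u^2 - 9*u + 18)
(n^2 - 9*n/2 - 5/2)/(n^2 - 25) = (n + 1/2)/(n + 5)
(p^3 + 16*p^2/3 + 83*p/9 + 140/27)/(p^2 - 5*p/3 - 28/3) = (p^2 + 3*p + 20/9)/(p - 4)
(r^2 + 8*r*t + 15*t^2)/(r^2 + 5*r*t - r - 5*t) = (r + 3*t)/(r - 1)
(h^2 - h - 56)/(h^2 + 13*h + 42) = (h - 8)/(h + 6)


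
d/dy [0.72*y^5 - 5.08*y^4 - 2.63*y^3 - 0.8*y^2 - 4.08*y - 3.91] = 3.6*y^4 - 20.32*y^3 - 7.89*y^2 - 1.6*y - 4.08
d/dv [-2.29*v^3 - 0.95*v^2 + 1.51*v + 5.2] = -6.87*v^2 - 1.9*v + 1.51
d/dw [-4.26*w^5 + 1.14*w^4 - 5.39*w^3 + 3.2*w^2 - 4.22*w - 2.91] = -21.3*w^4 + 4.56*w^3 - 16.17*w^2 + 6.4*w - 4.22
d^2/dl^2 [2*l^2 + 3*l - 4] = 4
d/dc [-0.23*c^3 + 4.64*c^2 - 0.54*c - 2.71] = -0.69*c^2 + 9.28*c - 0.54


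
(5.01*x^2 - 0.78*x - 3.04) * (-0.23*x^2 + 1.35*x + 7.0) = -1.1523*x^4 + 6.9429*x^3 + 34.7162*x^2 - 9.564*x - 21.28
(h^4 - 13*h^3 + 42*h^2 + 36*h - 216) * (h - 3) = h^5 - 16*h^4 + 81*h^3 - 90*h^2 - 324*h + 648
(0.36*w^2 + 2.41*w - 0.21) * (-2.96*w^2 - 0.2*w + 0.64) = -1.0656*w^4 - 7.2056*w^3 + 0.37*w^2 + 1.5844*w - 0.1344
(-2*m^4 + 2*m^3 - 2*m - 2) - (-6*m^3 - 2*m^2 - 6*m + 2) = -2*m^4 + 8*m^3 + 2*m^2 + 4*m - 4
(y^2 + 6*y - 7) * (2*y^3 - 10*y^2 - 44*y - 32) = 2*y^5 + 2*y^4 - 118*y^3 - 226*y^2 + 116*y + 224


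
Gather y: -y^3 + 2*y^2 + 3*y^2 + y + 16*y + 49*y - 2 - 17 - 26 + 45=-y^3 + 5*y^2 + 66*y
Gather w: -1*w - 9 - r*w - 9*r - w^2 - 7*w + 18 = -9*r - w^2 + w*(-r - 8) + 9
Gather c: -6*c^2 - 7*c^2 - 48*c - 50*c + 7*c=-13*c^2 - 91*c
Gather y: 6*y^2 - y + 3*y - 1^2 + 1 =6*y^2 + 2*y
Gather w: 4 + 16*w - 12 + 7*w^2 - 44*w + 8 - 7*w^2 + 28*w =0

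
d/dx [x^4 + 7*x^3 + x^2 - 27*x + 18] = 4*x^3 + 21*x^2 + 2*x - 27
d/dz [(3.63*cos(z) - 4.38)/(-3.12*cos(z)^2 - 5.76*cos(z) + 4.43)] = (-11.3256*cos(z)^2 + 27.3312*cos(z) + 9.1479)*sin(z)/(9.7344*cos(z)^4 + 35.9424*cos(z)^3 + 5.5344*cos(z)^2 - 51.0336*cos(z) + 19.6249)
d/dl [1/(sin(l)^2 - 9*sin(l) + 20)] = (9 - 2*sin(l))*cos(l)/(sin(l)^2 - 9*sin(l) + 20)^2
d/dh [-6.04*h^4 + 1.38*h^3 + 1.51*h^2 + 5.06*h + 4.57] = -24.16*h^3 + 4.14*h^2 + 3.02*h + 5.06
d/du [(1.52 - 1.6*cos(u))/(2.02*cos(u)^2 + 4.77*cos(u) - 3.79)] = (-3.232*cos(u)^2 + 6.1408*cos(u) + 1.1864)*sin(u)/(4.0804*cos(u)^4 + 19.2708*cos(u)^3 + 7.4413*cos(u)^2 - 36.1566*cos(u) + 14.3641)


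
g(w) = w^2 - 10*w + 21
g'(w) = 2*w - 10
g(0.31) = 18.00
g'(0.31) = -9.38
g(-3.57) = 69.44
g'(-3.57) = -17.14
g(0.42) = 16.98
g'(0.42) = -9.16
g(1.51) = 8.18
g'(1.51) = -6.98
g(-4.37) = 83.80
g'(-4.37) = -18.74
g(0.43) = 16.88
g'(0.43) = -9.14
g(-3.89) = 75.03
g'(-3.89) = -17.78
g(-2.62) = 54.06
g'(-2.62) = -15.24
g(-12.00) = 285.00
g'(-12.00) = -34.00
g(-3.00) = 60.00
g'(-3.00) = -16.00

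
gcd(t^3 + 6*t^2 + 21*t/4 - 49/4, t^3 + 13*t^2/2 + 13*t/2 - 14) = t^2 + 5*t/2 - 7/2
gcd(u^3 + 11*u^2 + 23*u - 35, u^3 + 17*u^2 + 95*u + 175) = u^2 + 12*u + 35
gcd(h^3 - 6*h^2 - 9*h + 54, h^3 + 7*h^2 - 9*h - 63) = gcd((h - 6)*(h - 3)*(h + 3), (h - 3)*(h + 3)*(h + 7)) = h^2 - 9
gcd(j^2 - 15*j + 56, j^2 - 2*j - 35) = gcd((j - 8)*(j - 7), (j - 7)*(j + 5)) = j - 7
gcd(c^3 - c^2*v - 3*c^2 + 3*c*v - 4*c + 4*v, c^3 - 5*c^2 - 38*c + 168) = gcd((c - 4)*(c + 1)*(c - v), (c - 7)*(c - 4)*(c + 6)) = c - 4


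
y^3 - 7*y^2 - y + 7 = (y - 7)*(y - 1)*(y + 1)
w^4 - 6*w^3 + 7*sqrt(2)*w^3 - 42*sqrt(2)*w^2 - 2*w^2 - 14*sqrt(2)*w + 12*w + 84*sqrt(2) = (w - 6)*(w - sqrt(2))*(w + sqrt(2))*(w + 7*sqrt(2))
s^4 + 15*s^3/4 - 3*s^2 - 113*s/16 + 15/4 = (s - 5/4)*(s - 1/2)*(s + 3/2)*(s + 4)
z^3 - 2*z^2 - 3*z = z*(z - 3)*(z + 1)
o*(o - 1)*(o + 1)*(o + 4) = o^4 + 4*o^3 - o^2 - 4*o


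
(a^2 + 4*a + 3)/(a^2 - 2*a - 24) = (a^2 + 4*a + 3)/(a^2 - 2*a - 24)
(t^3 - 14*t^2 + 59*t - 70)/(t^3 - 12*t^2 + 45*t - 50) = (t - 7)/(t - 5)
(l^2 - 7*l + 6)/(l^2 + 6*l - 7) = (l - 6)/(l + 7)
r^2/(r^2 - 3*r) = r/(r - 3)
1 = 1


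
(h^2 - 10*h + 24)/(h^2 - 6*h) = (h - 4)/h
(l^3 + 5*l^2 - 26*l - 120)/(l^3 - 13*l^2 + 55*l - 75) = (l^2 + 10*l + 24)/(l^2 - 8*l + 15)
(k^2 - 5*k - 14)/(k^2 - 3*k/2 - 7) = 2*(k - 7)/(2*k - 7)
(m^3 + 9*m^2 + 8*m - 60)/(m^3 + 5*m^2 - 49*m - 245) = (m^2 + 4*m - 12)/(m^2 - 49)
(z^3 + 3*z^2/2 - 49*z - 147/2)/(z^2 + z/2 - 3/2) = (z^2 - 49)/(z - 1)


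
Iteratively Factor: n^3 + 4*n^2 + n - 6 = (n + 2)*(n^2 + 2*n - 3) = (n - 1)*(n + 2)*(n + 3)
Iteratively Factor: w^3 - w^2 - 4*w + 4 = (w - 1)*(w^2 - 4) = (w - 1)*(w + 2)*(w - 2)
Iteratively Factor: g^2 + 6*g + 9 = (g + 3)*(g + 3)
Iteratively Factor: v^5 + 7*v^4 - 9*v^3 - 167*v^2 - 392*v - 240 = (v + 4)*(v^4 + 3*v^3 - 21*v^2 - 83*v - 60) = (v + 1)*(v + 4)*(v^3 + 2*v^2 - 23*v - 60) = (v + 1)*(v + 4)^2*(v^2 - 2*v - 15) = (v - 5)*(v + 1)*(v + 4)^2*(v + 3)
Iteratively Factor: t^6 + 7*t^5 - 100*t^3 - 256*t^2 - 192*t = (t + 4)*(t^5 + 3*t^4 - 12*t^3 - 52*t^2 - 48*t) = (t - 4)*(t + 4)*(t^4 + 7*t^3 + 16*t^2 + 12*t) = (t - 4)*(t + 2)*(t + 4)*(t^3 + 5*t^2 + 6*t) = (t - 4)*(t + 2)*(t + 3)*(t + 4)*(t^2 + 2*t) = (t - 4)*(t + 2)^2*(t + 3)*(t + 4)*(t)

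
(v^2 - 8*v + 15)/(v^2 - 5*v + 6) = (v - 5)/(v - 2)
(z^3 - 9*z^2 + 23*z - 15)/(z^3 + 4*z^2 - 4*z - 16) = (z^3 - 9*z^2 + 23*z - 15)/(z^3 + 4*z^2 - 4*z - 16)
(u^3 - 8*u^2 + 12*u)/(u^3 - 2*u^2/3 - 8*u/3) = 3*(u - 6)/(3*u + 4)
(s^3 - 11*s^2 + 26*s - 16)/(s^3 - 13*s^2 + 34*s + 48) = (s^2 - 3*s + 2)/(s^2 - 5*s - 6)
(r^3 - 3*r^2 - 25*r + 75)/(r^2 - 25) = r - 3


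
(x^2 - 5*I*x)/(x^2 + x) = (x - 5*I)/(x + 1)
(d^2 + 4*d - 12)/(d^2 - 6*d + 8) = (d + 6)/(d - 4)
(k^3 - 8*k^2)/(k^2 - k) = k*(k - 8)/(k - 1)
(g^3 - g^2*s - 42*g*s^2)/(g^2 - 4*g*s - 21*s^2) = g*(g + 6*s)/(g + 3*s)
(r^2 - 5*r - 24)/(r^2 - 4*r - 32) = (r + 3)/(r + 4)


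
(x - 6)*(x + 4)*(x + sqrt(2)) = x^3 - 2*x^2 + sqrt(2)*x^2 - 24*x - 2*sqrt(2)*x - 24*sqrt(2)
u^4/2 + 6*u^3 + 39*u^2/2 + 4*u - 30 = (u/2 + 1)*(u - 1)*(u + 5)*(u + 6)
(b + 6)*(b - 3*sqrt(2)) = b^2 - 3*sqrt(2)*b + 6*b - 18*sqrt(2)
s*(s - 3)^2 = s^3 - 6*s^2 + 9*s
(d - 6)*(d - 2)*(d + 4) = d^3 - 4*d^2 - 20*d + 48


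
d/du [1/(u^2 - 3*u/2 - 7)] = 2*(3 - 4*u)/(-2*u^2 + 3*u + 14)^2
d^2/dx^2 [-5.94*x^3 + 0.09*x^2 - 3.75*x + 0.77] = 0.18 - 35.64*x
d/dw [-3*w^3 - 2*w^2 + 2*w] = -9*w^2 - 4*w + 2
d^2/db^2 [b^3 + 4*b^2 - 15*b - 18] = 6*b + 8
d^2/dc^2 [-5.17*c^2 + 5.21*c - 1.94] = -10.3400000000000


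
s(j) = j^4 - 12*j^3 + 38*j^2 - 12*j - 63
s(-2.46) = 411.75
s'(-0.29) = -37.17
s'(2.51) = 15.21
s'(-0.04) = -15.10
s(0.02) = -63.22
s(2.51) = -3.78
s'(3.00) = 0.00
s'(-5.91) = -2544.27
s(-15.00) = 99792.00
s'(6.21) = 29.58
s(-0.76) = -26.33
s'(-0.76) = -92.31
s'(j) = 4*j^3 - 36*j^2 + 76*j - 12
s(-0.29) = -56.02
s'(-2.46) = -476.37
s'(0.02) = -10.49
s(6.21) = -58.69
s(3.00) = 0.00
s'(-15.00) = -22752.00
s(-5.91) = 5032.26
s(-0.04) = -62.46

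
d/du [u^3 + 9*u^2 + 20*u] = 3*u^2 + 18*u + 20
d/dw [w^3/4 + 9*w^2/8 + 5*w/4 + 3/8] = 3*w^2/4 + 9*w/4 + 5/4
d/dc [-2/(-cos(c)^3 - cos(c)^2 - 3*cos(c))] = 2*(3*cos(c)^2 + 2*cos(c) + 3)*sin(c)/((cos(c)^2 + cos(c) + 3)^2*cos(c)^2)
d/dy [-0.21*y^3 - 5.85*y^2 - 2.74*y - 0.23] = -0.63*y^2 - 11.7*y - 2.74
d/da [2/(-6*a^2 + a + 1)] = 2*(12*a - 1)/(-6*a^2 + a + 1)^2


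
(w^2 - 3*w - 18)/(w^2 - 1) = (w^2 - 3*w - 18)/(w^2 - 1)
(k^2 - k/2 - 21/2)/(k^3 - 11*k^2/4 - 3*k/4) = 2*(-2*k^2 + k + 21)/(k*(-4*k^2 + 11*k + 3))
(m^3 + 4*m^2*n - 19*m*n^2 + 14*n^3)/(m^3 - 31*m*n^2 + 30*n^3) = (m^2 + 5*m*n - 14*n^2)/(m^2 + m*n - 30*n^2)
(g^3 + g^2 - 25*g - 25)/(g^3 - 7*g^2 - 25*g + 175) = (g + 1)/(g - 7)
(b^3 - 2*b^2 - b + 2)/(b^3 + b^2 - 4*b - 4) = (b - 1)/(b + 2)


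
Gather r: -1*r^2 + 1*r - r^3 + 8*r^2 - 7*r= -r^3 + 7*r^2 - 6*r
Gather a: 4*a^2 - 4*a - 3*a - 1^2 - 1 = 4*a^2 - 7*a - 2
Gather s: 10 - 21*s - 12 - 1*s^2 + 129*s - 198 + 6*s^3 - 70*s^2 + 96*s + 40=6*s^3 - 71*s^2 + 204*s - 160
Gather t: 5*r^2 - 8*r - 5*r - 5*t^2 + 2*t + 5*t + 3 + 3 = 5*r^2 - 13*r - 5*t^2 + 7*t + 6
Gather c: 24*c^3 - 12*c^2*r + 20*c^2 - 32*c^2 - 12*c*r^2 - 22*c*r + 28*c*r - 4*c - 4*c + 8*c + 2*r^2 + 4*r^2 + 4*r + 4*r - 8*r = 24*c^3 + c^2*(-12*r - 12) + c*(-12*r^2 + 6*r) + 6*r^2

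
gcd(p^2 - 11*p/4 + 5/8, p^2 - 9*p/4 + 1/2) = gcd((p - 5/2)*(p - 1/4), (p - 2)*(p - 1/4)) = p - 1/4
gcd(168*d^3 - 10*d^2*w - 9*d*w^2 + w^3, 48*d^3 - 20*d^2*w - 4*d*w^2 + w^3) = -24*d^2 - 2*d*w + w^2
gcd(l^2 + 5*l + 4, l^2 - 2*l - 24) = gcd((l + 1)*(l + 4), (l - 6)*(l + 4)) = l + 4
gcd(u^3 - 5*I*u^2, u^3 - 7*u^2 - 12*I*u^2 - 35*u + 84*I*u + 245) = u - 5*I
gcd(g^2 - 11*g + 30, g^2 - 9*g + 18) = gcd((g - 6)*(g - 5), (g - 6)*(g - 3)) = g - 6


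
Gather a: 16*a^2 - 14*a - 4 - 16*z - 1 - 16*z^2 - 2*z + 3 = 16*a^2 - 14*a - 16*z^2 - 18*z - 2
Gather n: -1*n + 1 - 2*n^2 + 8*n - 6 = -2*n^2 + 7*n - 5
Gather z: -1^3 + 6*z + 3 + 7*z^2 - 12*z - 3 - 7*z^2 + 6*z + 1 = 0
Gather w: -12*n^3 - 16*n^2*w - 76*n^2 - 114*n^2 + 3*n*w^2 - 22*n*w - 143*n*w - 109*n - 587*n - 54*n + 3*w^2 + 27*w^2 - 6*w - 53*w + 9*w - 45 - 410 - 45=-12*n^3 - 190*n^2 - 750*n + w^2*(3*n + 30) + w*(-16*n^2 - 165*n - 50) - 500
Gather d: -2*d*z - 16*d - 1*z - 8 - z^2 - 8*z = d*(-2*z - 16) - z^2 - 9*z - 8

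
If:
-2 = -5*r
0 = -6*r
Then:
No Solution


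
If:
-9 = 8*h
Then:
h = -9/8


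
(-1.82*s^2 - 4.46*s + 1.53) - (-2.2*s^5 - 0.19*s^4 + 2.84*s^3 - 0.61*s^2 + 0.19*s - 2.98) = 2.2*s^5 + 0.19*s^4 - 2.84*s^3 - 1.21*s^2 - 4.65*s + 4.51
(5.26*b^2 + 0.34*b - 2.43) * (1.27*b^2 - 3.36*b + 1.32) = 6.6802*b^4 - 17.2418*b^3 + 2.7147*b^2 + 8.6136*b - 3.2076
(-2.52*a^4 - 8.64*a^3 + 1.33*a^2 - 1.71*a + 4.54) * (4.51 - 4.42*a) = 11.1384*a^5 + 26.8236*a^4 - 44.845*a^3 + 13.5565*a^2 - 27.7789*a + 20.4754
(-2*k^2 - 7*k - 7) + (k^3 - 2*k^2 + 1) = k^3 - 4*k^2 - 7*k - 6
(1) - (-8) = 9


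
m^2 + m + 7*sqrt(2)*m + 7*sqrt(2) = (m + 1)*(m + 7*sqrt(2))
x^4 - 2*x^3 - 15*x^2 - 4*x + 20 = (x - 5)*(x - 1)*(x + 2)^2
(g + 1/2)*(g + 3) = g^2 + 7*g/2 + 3/2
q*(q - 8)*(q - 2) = q^3 - 10*q^2 + 16*q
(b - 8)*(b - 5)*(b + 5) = b^3 - 8*b^2 - 25*b + 200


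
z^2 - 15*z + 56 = (z - 8)*(z - 7)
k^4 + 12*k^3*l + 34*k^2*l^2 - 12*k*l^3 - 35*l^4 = (k - l)*(k + l)*(k + 5*l)*(k + 7*l)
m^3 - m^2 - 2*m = m*(m - 2)*(m + 1)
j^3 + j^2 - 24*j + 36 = (j - 3)*(j - 2)*(j + 6)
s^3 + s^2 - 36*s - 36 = (s - 6)*(s + 1)*(s + 6)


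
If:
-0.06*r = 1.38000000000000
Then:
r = -23.00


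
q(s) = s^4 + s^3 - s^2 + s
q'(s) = 4*s^3 + 3*s^2 - 2*s + 1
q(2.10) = 26.40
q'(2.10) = 47.07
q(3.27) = 141.88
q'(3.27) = 166.40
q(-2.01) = 2.15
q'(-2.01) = -15.34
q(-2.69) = 22.97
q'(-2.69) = -49.77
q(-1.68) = -1.28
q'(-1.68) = -6.14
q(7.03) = 2747.46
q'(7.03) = 1524.92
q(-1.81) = -0.28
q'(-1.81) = -9.27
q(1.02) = 2.12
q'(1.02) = 6.33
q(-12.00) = 18852.00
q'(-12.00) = -6455.00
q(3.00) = 102.00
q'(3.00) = 130.00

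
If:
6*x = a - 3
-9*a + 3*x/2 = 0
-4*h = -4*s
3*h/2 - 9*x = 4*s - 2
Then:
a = -3/35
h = 464/175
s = 464/175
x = -18/35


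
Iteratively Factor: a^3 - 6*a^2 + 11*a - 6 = (a - 2)*(a^2 - 4*a + 3) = (a - 2)*(a - 1)*(a - 3)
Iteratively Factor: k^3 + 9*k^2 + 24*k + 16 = (k + 4)*(k^2 + 5*k + 4) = (k + 1)*(k + 4)*(k + 4)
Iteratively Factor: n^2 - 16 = (n + 4)*(n - 4)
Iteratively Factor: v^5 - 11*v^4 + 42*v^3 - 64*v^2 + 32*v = (v - 1)*(v^4 - 10*v^3 + 32*v^2 - 32*v) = v*(v - 1)*(v^3 - 10*v^2 + 32*v - 32) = v*(v - 4)*(v - 1)*(v^2 - 6*v + 8) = v*(v - 4)*(v - 2)*(v - 1)*(v - 4)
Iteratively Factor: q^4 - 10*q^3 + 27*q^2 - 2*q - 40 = (q - 2)*(q^3 - 8*q^2 + 11*q + 20) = (q - 2)*(q + 1)*(q^2 - 9*q + 20) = (q - 4)*(q - 2)*(q + 1)*(q - 5)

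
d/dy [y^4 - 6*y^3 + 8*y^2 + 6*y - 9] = 4*y^3 - 18*y^2 + 16*y + 6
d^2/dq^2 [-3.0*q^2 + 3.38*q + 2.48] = -6.00000000000000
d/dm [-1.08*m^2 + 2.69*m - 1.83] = 2.69 - 2.16*m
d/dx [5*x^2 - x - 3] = 10*x - 1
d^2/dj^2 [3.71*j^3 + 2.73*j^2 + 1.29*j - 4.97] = 22.26*j + 5.46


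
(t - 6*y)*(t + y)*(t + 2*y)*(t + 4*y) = t^4 + t^3*y - 28*t^2*y^2 - 76*t*y^3 - 48*y^4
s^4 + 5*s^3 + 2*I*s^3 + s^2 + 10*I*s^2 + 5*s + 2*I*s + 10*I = (s + 5)*(s - I)*(s + I)*(s + 2*I)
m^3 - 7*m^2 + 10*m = m*(m - 5)*(m - 2)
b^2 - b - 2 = (b - 2)*(b + 1)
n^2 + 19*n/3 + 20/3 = (n + 4/3)*(n + 5)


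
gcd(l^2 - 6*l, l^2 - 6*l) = l^2 - 6*l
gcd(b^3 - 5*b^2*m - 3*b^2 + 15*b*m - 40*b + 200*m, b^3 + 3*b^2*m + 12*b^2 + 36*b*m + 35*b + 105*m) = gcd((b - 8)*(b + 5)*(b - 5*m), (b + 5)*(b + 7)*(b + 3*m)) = b + 5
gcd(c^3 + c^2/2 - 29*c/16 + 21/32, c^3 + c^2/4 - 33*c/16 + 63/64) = c^2 + c - 21/16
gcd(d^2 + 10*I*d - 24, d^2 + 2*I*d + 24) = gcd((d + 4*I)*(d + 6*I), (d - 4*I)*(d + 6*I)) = d + 6*I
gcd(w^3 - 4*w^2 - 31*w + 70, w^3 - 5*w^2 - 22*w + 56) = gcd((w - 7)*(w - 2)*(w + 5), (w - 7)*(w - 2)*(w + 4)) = w^2 - 9*w + 14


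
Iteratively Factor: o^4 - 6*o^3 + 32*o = (o - 4)*(o^3 - 2*o^2 - 8*o) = (o - 4)^2*(o^2 + 2*o) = (o - 4)^2*(o + 2)*(o)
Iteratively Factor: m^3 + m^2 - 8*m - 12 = (m - 3)*(m^2 + 4*m + 4) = (m - 3)*(m + 2)*(m + 2)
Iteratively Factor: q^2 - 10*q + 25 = (q - 5)*(q - 5)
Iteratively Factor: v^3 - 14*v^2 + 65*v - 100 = (v - 4)*(v^2 - 10*v + 25) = (v - 5)*(v - 4)*(v - 5)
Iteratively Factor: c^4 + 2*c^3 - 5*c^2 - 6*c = (c)*(c^3 + 2*c^2 - 5*c - 6) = c*(c - 2)*(c^2 + 4*c + 3) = c*(c - 2)*(c + 1)*(c + 3)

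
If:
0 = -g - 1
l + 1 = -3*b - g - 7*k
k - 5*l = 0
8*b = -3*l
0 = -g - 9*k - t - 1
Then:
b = 0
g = -1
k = 0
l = 0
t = 0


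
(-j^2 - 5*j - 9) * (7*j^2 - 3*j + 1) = -7*j^4 - 32*j^3 - 49*j^2 + 22*j - 9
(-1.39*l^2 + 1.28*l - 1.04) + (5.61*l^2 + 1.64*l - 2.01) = 4.22*l^2 + 2.92*l - 3.05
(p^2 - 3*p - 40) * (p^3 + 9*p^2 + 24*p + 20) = p^5 + 6*p^4 - 43*p^3 - 412*p^2 - 1020*p - 800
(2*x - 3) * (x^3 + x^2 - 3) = 2*x^4 - x^3 - 3*x^2 - 6*x + 9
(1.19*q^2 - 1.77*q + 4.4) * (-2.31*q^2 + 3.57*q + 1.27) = -2.7489*q^4 + 8.337*q^3 - 14.9716*q^2 + 13.4601*q + 5.588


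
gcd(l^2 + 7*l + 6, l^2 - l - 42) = l + 6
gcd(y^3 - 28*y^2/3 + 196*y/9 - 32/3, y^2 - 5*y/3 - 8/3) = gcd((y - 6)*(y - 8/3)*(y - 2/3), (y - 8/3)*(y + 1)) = y - 8/3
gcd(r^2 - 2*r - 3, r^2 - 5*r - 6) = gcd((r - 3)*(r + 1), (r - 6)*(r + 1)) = r + 1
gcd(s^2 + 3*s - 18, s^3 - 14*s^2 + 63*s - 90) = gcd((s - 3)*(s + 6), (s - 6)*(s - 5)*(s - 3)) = s - 3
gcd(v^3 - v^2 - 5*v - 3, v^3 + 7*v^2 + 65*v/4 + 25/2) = 1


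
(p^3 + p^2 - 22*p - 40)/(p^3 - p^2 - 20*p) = (p + 2)/p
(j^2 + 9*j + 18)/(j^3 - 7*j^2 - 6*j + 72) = (j + 6)/(j^2 - 10*j + 24)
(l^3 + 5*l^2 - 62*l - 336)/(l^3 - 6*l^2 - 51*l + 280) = (l + 6)/(l - 5)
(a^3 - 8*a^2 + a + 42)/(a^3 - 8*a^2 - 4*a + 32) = (a^2 - 10*a + 21)/(a^2 - 10*a + 16)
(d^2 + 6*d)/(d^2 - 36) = d/(d - 6)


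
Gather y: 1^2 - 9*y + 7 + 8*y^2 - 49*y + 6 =8*y^2 - 58*y + 14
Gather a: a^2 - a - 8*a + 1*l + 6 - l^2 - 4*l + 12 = a^2 - 9*a - l^2 - 3*l + 18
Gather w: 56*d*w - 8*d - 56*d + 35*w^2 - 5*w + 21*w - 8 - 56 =-64*d + 35*w^2 + w*(56*d + 16) - 64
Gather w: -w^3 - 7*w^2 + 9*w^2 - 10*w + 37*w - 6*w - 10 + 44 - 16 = -w^3 + 2*w^2 + 21*w + 18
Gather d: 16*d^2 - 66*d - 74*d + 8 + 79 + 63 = 16*d^2 - 140*d + 150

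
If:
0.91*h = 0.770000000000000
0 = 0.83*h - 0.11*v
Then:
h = 0.85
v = 6.38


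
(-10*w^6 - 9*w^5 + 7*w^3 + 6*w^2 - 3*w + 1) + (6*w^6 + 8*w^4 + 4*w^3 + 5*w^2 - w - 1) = -4*w^6 - 9*w^5 + 8*w^4 + 11*w^3 + 11*w^2 - 4*w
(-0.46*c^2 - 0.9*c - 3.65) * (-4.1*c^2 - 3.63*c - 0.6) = 1.886*c^4 + 5.3598*c^3 + 18.508*c^2 + 13.7895*c + 2.19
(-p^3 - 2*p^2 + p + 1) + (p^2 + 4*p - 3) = -p^3 - p^2 + 5*p - 2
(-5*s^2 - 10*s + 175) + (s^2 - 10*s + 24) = -4*s^2 - 20*s + 199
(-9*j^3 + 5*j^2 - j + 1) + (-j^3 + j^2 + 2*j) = -10*j^3 + 6*j^2 + j + 1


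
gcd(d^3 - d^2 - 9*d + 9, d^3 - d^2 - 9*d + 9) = d^3 - d^2 - 9*d + 9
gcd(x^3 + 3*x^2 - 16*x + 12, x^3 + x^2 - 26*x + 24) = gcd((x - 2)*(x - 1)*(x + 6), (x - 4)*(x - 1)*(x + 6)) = x^2 + 5*x - 6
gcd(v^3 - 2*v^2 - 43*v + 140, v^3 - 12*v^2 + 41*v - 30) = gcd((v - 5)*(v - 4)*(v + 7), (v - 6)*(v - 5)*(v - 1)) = v - 5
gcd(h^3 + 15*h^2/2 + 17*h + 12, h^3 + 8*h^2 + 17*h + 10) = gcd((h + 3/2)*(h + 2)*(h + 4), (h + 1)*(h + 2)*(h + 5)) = h + 2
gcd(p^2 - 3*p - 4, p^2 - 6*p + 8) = p - 4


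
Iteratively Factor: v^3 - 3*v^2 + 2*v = (v)*(v^2 - 3*v + 2) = v*(v - 2)*(v - 1)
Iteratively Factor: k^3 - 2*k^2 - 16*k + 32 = (k - 4)*(k^2 + 2*k - 8) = (k - 4)*(k + 4)*(k - 2)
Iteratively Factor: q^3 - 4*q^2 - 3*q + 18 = (q - 3)*(q^2 - q - 6) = (q - 3)^2*(q + 2)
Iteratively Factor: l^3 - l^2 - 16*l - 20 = (l - 5)*(l^2 + 4*l + 4) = (l - 5)*(l + 2)*(l + 2)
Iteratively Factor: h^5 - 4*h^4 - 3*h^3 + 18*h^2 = (h - 3)*(h^4 - h^3 - 6*h^2) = h*(h - 3)*(h^3 - h^2 - 6*h) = h*(h - 3)^2*(h^2 + 2*h) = h*(h - 3)^2*(h + 2)*(h)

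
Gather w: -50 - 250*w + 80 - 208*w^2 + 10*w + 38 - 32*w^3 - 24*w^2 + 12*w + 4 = -32*w^3 - 232*w^2 - 228*w + 72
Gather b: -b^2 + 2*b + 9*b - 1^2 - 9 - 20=-b^2 + 11*b - 30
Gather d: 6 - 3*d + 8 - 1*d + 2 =16 - 4*d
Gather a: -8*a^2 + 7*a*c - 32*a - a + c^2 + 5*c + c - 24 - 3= -8*a^2 + a*(7*c - 33) + c^2 + 6*c - 27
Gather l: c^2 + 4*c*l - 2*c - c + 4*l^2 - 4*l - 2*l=c^2 - 3*c + 4*l^2 + l*(4*c - 6)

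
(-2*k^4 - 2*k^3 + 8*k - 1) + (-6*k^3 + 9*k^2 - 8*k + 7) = -2*k^4 - 8*k^3 + 9*k^2 + 6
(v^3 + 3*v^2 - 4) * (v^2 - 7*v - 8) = v^5 - 4*v^4 - 29*v^3 - 28*v^2 + 28*v + 32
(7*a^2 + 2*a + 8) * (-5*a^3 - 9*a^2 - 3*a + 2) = -35*a^5 - 73*a^4 - 79*a^3 - 64*a^2 - 20*a + 16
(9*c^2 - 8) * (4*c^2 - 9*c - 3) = 36*c^4 - 81*c^3 - 59*c^2 + 72*c + 24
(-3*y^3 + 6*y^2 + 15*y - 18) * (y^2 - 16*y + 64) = -3*y^5 + 54*y^4 - 273*y^3 + 126*y^2 + 1248*y - 1152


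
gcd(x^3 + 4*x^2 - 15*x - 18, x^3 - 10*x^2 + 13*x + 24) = x^2 - 2*x - 3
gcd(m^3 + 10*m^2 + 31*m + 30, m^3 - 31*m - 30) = m + 5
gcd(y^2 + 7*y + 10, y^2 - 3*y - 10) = y + 2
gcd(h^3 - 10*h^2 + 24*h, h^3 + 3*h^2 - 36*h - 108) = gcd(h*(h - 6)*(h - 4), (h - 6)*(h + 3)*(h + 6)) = h - 6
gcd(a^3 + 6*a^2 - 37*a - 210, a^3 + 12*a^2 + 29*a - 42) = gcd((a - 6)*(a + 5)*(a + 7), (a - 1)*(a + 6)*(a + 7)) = a + 7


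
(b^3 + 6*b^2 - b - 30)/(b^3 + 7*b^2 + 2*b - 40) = (b + 3)/(b + 4)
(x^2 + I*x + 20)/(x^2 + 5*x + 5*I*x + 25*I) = (x - 4*I)/(x + 5)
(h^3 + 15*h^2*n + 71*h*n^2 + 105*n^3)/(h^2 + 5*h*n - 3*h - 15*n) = (h^2 + 10*h*n + 21*n^2)/(h - 3)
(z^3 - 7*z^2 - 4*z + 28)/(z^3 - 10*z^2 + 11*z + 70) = (z - 2)/(z - 5)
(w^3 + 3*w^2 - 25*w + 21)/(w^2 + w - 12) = (w^2 + 6*w - 7)/(w + 4)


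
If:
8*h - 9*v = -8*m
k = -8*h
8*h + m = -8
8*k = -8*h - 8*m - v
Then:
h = -40/71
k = 320/71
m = -248/71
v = -256/71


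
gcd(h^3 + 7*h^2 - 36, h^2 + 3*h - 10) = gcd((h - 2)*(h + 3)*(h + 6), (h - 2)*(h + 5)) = h - 2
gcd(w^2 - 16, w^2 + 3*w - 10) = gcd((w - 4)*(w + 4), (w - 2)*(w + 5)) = 1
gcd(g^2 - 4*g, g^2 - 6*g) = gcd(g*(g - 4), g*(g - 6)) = g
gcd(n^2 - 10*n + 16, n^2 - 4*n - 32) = n - 8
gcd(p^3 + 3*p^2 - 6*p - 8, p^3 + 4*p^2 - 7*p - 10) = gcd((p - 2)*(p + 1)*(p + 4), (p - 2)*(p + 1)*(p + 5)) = p^2 - p - 2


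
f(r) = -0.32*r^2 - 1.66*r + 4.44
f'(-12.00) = 6.02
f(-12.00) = -21.72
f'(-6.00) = 2.18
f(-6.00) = 2.88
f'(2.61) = -3.33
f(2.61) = -2.07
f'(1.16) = -2.40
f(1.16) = 2.08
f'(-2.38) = -0.14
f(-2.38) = 6.58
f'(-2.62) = 0.02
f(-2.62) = 6.59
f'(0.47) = -1.96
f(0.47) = 3.59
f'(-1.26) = -0.85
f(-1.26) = 6.02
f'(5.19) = -4.98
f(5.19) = -12.79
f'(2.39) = -3.19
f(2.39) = -1.36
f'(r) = -0.64*r - 1.66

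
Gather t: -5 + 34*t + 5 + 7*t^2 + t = 7*t^2 + 35*t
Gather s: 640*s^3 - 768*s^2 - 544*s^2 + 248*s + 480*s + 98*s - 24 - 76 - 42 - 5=640*s^3 - 1312*s^2 + 826*s - 147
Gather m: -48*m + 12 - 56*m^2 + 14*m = -56*m^2 - 34*m + 12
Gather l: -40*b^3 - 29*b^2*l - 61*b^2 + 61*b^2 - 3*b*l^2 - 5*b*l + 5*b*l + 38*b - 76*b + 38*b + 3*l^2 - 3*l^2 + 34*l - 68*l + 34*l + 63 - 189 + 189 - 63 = -40*b^3 - 29*b^2*l - 3*b*l^2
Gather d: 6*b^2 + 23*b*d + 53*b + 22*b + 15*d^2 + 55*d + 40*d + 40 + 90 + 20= 6*b^2 + 75*b + 15*d^2 + d*(23*b + 95) + 150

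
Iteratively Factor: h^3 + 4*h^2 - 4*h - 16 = (h - 2)*(h^2 + 6*h + 8) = (h - 2)*(h + 2)*(h + 4)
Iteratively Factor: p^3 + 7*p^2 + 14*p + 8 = (p + 4)*(p^2 + 3*p + 2) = (p + 1)*(p + 4)*(p + 2)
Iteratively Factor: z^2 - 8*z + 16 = (z - 4)*(z - 4)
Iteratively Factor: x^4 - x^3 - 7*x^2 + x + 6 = (x - 3)*(x^3 + 2*x^2 - x - 2) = (x - 3)*(x + 2)*(x^2 - 1) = (x - 3)*(x + 1)*(x + 2)*(x - 1)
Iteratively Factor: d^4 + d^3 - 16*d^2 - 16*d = (d + 4)*(d^3 - 3*d^2 - 4*d) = d*(d + 4)*(d^2 - 3*d - 4) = d*(d + 1)*(d + 4)*(d - 4)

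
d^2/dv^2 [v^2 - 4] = 2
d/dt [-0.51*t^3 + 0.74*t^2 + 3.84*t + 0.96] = -1.53*t^2 + 1.48*t + 3.84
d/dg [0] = 0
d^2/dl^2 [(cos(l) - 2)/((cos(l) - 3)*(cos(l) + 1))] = (-(1 - cos(2*l))^2 + 265*cos(l) - 74*cos(2*l) + 7*cos(3*l) - 230)/(4*(cos(l) - 3)^3*(cos(l) + 1)^2)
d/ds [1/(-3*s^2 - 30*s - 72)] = 2*(s + 5)/(3*(s^2 + 10*s + 24)^2)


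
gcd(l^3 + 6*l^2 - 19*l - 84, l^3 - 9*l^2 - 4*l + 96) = l^2 - l - 12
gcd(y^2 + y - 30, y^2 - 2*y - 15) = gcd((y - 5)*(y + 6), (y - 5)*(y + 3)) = y - 5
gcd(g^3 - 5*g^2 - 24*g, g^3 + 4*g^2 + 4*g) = g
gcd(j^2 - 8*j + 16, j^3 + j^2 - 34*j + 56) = j - 4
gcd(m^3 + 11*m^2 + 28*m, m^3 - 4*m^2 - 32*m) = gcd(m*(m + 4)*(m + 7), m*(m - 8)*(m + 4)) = m^2 + 4*m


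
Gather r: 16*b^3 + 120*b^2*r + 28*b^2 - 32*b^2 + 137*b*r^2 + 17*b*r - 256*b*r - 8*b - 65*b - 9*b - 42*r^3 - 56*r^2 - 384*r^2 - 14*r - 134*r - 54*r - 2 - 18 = 16*b^3 - 4*b^2 - 82*b - 42*r^3 + r^2*(137*b - 440) + r*(120*b^2 - 239*b - 202) - 20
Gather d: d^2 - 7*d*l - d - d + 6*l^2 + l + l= d^2 + d*(-7*l - 2) + 6*l^2 + 2*l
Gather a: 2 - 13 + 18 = 7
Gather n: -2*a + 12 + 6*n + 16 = -2*a + 6*n + 28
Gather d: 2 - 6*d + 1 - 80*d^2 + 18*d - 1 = -80*d^2 + 12*d + 2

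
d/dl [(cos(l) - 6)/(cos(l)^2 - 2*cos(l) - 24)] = sin(l)/(cos(l) + 4)^2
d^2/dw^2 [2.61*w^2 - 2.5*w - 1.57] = 5.22000000000000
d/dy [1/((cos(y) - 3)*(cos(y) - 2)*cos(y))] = (3*sin(y) + 6*sin(y)/cos(y)^2 - 10*tan(y))/((cos(y) - 3)^2*(cos(y) - 2)^2)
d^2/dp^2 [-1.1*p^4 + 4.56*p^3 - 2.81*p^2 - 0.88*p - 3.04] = -13.2*p^2 + 27.36*p - 5.62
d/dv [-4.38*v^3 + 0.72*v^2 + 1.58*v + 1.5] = -13.14*v^2 + 1.44*v + 1.58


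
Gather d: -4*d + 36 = 36 - 4*d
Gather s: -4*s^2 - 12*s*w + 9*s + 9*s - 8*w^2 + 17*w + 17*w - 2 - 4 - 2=-4*s^2 + s*(18 - 12*w) - 8*w^2 + 34*w - 8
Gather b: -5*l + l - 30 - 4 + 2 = -4*l - 32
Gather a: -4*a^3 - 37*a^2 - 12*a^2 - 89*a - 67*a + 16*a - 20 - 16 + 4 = -4*a^3 - 49*a^2 - 140*a - 32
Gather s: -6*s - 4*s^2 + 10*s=-4*s^2 + 4*s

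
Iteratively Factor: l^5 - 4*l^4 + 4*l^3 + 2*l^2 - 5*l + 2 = (l - 1)*(l^4 - 3*l^3 + l^2 + 3*l - 2) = (l - 2)*(l - 1)*(l^3 - l^2 - l + 1) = (l - 2)*(l - 1)^2*(l^2 - 1) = (l - 2)*(l - 1)^3*(l + 1)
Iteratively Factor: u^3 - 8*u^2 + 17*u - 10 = (u - 5)*(u^2 - 3*u + 2) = (u - 5)*(u - 2)*(u - 1)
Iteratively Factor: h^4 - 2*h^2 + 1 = (h - 1)*(h^3 + h^2 - h - 1) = (h - 1)^2*(h^2 + 2*h + 1) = (h - 1)^2*(h + 1)*(h + 1)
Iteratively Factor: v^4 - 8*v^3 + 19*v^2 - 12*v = (v - 3)*(v^3 - 5*v^2 + 4*v) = (v - 4)*(v - 3)*(v^2 - v) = (v - 4)*(v - 3)*(v - 1)*(v)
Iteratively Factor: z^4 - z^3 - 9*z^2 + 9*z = (z - 3)*(z^3 + 2*z^2 - 3*z) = z*(z - 3)*(z^2 + 2*z - 3) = z*(z - 3)*(z + 3)*(z - 1)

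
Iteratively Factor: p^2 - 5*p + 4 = (p - 1)*(p - 4)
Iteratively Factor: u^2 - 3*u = (u - 3)*(u)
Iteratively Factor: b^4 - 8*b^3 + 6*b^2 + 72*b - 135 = (b - 5)*(b^3 - 3*b^2 - 9*b + 27) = (b - 5)*(b - 3)*(b^2 - 9) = (b - 5)*(b - 3)*(b + 3)*(b - 3)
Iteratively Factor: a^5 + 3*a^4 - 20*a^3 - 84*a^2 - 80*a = (a + 2)*(a^4 + a^3 - 22*a^2 - 40*a) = (a - 5)*(a + 2)*(a^3 + 6*a^2 + 8*a) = (a - 5)*(a + 2)*(a + 4)*(a^2 + 2*a) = (a - 5)*(a + 2)^2*(a + 4)*(a)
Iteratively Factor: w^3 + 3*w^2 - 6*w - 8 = (w - 2)*(w^2 + 5*w + 4) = (w - 2)*(w + 4)*(w + 1)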